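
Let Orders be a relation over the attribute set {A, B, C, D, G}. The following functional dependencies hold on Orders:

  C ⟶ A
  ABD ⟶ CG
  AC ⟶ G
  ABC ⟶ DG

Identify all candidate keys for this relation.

Attribute B never appears on the right-hand side of any dependency, so B must belong to every candidate key.
{B}⁺ = {B}, which is not all of the schema, so we must add further attributes.
{B, C}⁺: C→A adds A; AC→G adds G; ABC→DG adds D → {A, B, C, D, G}. Minimal: {C}⁺ = {A, C, G}; {B}⁺ = {B} — none reach the full schema.
{A, B, D}⁺: ABD→CG adds C, G → {A, B, C, D, G}. Minimal: {B, D}⁺ = {B, D}; {A, D}⁺ = {A, D}; {A, B}⁺ = {A, B} — none reach the full schema.

(B, C), (A, B, D)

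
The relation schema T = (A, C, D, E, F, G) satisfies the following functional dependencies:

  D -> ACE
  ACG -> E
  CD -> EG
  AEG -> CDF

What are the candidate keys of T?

{D}⁺: D→ACE adds A, C, E; CD→EG adds G; AEG→CDF adds F → {A, C, D, E, F, G}.
{A, C, G}⁺: ACG→E adds E; AEG→CDF adds D, F → {A, C, D, E, F, G}.
{A, E, G}⁺: AEG→CDF adds C, D, F → {A, C, D, E, F, G}.

(D), (A, C, G), (A, E, G)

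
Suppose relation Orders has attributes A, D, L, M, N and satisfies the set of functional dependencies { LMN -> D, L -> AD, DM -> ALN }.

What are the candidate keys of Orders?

Attribute M never appears on the right-hand side of any dependency, so M must belong to every candidate key.
{M}⁺ = {M}, which is not all of the schema, so we must add further attributes.
{D, M}⁺: DM→ALN adds A, L, N → {A, D, L, M, N}. Minimal: {M}⁺ = {M}; {D}⁺ = {D} — none reach the full schema.
{L, M}⁺: L→AD adds A, D; DM→ALN adds N → {A, D, L, M, N}. Minimal: {M}⁺ = {M}; {L}⁺ = {A, D, L} — none reach the full schema.
Any other superkey contains one of these as a subset, so there are no further candidate keys.

{D, M}; {L, M}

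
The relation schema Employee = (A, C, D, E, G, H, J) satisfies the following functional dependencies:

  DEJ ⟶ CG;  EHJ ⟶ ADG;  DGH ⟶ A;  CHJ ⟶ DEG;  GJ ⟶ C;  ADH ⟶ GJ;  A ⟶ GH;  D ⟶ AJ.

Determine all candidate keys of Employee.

{D}⁺: D→AJ adds A, J; A→GH adds G, H; GJ→C adds C; CHJ→DEG adds E → {A, C, D, E, G, H, J}.
{A, J}⁺: A→GH adds G, H; GJ→C adds C; CHJ→DEG adds D, E → {A, C, D, E, G, H, J}. Minimal: {J}⁺ = {J}; {A}⁺ = {A, G, H} — none reach the full schema.
{C, H, J}⁺: CHJ→DEG adds D, E, G; D→AJ adds A → {A, C, D, E, G, H, J}. Minimal: {H, J}⁺ = {H, J}; {C, J}⁺ = {C, J}; {C, H}⁺ = {C, H} — none reach the full schema.
{E, H, J}⁺: EHJ→ADG adds A, D, G; GJ→C adds C → {A, C, D, E, G, H, J}. Minimal: {H, J}⁺ = {H, J}; {E, J}⁺ = {E, J}; {E, H}⁺ = {E, H} — none reach the full schema.
{G, H, J}⁺: GJ→C adds C; CHJ→DEG adds D, E; D→AJ adds A → {A, C, D, E, G, H, J}. Minimal: {H, J}⁺ = {H, J}; {G, J}⁺ = {C, G, J}; {G, H}⁺ = {G, H} — none reach the full schema.

{D}; {A, J}; {C, H, J}; {E, H, J}; {G, H, J}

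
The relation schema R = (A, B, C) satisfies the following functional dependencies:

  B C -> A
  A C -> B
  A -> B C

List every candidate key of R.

{A}⁺: A→BC adds B, C → {A, B, C}.
{B, C}⁺: BC→A adds A → {A, B, C}. Minimal: {C}⁺ = {C}; {B}⁺ = {B} — none reach the full schema.
Any other superkey contains one of these as a subset, so there are no further candidate keys.

{A}, {B, C}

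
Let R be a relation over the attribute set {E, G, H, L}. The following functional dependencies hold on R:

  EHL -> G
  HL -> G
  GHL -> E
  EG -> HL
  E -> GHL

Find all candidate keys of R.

(E), (H, L)

{E}⁺: E→GHL adds G, H, L → {E, G, H, L}.
{H, L}⁺: HL→G adds G; GHL→E adds E → {E, G, H, L}.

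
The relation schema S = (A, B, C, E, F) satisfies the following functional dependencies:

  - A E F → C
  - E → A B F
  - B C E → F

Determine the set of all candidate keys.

{E}

Attribute E never appears on the right-hand side of any dependency, so E must belong to every candidate key.
{E}⁺ = {A, B, C, E, F}, which is all of the schema, so {E} is the only candidate key.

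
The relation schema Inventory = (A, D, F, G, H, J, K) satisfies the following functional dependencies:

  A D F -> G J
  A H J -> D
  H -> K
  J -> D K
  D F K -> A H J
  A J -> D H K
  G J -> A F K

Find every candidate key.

(F, J), (G, J), (A, D, F), (D, F, H), (D, F, K)

{F, J}⁺: J→DK adds D, K; DFK→AHJ adds A, H; ADF→GJ adds G → {A, D, F, G, H, J, K}. Minimal: {J}⁺ = {D, J, K}; {F}⁺ = {F} — none reach the full schema.
{G, J}⁺: J→DK adds D, K; GJ→AFK adds A, F; DFK→AHJ adds H → {A, D, F, G, H, J, K}. Minimal: {J}⁺ = {D, J, K}; {G}⁺ = {G} — none reach the full schema.
{A, D, F}⁺: ADF→GJ adds G, J; J→DK adds K; DFK→AHJ adds H → {A, D, F, G, H, J, K}. Minimal: {D, F}⁺ = {D, F}; {A, F}⁺ = {A, F}; {A, D}⁺ = {A, D} — none reach the full schema.
{D, F, H}⁺: H→K adds K; DFK→AHJ adds A, J; ADF→GJ adds G → {A, D, F, G, H, J, K}. Minimal: {F, H}⁺ = {F, H, K}; {D, H}⁺ = {D, H, K}; {D, F}⁺ = {D, F} — none reach the full schema.
{D, F, K}⁺: DFK→AHJ adds A, H, J; ADF→GJ adds G → {A, D, F, G, H, J, K}. Minimal: {F, K}⁺ = {F, K}; {D, K}⁺ = {D, K}; {D, F}⁺ = {D, F} — none reach the full schema.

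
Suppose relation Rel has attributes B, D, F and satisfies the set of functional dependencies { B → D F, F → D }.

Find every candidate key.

B

Attribute B never appears on the right-hand side of any dependency, so B must belong to every candidate key.
{B}⁺ = {B, D, F}, which is all of the schema, so {B} is the only candidate key.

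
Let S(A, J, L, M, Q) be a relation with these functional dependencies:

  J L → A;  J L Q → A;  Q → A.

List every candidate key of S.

JLMQ

Attributes J, L, M, Q never appear on any right-hand side, so every candidate key must contain {J, L, M, Q}.
{J, L, M, Q}⁺ = {A, J, L, M, Q}, which is all of the schema, so {J, L, M, Q} is the only candidate key.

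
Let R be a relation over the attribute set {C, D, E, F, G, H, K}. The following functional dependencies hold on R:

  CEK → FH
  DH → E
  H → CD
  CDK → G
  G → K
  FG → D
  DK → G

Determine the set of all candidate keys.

{G, H}⁺: H→CD adds C, D; G→K adds K; DH→E adds E; CEK→FH adds F → {C, D, E, F, G, H, K}.
{H, K}⁺: H→CD adds C, D; CDK→G adds G; DH→E adds E; CEK→FH adds F → {C, D, E, F, G, H, K}.
{C, E, G}⁺: G→K adds K; CEK→FH adds F, H; H→CD adds D → {C, D, E, F, G, H, K}.
{C, E, K}⁺: CEK→FH adds F, H; H→CD adds D; CDK→G adds G → {C, D, E, F, G, H, K}.

GH, HK, CEG, CEK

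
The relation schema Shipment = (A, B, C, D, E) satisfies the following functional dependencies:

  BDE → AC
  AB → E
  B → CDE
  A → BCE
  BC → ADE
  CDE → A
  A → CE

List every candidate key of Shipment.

{A}⁺: A→BCE adds B, C, E; BC→ADE adds D → {A, B, C, D, E}.
{B}⁺: B→CDE adds C, D, E; BC→ADE adds A → {A, B, C, D, E}.
{C, D, E}⁺: CDE→A adds A; A→BCE adds B → {A, B, C, D, E}.

(A), (B), (C, D, E)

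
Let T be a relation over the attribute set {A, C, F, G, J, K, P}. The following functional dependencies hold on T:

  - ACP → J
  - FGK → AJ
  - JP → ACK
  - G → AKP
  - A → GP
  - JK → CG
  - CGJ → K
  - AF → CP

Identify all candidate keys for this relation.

Attribute F never appears on the right-hand side of any dependency, so F must belong to every candidate key.
{F}⁺ = {F}, which is not all of the schema, so we must add further attributes.
{A, F}⁺: A→GP adds G, P; AF→CP adds C; ACP→J adds J; JP→ACK adds K → {A, C, F, G, J, K, P}. Minimal: {F}⁺ = {F}; {A}⁺ = {A, G, K, P} — none reach the full schema.
{F, G}⁺: G→AKP adds A, K, P; AF→CP adds C; ACP→J adds J → {A, C, F, G, J, K, P}. Minimal: {G}⁺ = {A, G, K, P}; {F}⁺ = {F} — none reach the full schema.
{F, J, K}⁺: JK→CG adds C, G; FGK→AJ adds A; G→AKP adds P → {A, C, F, G, J, K, P}. Minimal: {J, K}⁺ = {A, C, G, J, K, P}; {F, K}⁺ = {F, K}; {F, J}⁺ = {F, J} — none reach the full schema.
{F, J, P}⁺: JP→ACK adds A, C, K; A→GP adds G → {A, C, F, G, J, K, P}. Minimal: {J, P}⁺ = {A, C, G, J, K, P}; {F, P}⁺ = {F, P}; {F, J}⁺ = {F, J} — none reach the full schema.

{A, F}, {F, G}, {F, J, K}, {F, J, P}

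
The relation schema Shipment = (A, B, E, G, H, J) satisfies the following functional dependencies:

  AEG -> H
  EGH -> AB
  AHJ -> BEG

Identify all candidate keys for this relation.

(A, H, J), (A, E, G, J), (E, G, H, J)

Attribute J never appears on the right-hand side of any dependency, so J must belong to every candidate key.
{J}⁺ = {J}, which is not all of the schema, so we must add further attributes.
{A, H, J}⁺: AHJ→BEG adds B, E, G → {A, B, E, G, H, J}. Minimal: {H, J}⁺ = {H, J}; {A, J}⁺ = {A, J}; {A, H}⁺ = {A, H} — none reach the full schema.
{A, E, G, J}⁺: AEG→H adds H; EGH→AB adds B → {A, B, E, G, H, J}. Minimal: {E, G, J}⁺ = {E, G, J}; {A, G, J}⁺ = {A, G, J}; {A, E, J}⁺ = {A, E, J}; … — none reach the full schema.
{E, G, H, J}⁺: EGH→AB adds A, B → {A, B, E, G, H, J}. Minimal: {G, H, J}⁺ = {G, H, J}; {E, H, J}⁺ = {E, H, J}; {E, G, J}⁺ = {E, G, J}; … — none reach the full schema.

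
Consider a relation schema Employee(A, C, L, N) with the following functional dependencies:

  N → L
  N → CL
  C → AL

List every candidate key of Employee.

Attribute N never appears on the right-hand side of any dependency, so N must belong to every candidate key.
{N}⁺ = {A, C, L, N}, which is all of the schema, so {N} is the only candidate key.

N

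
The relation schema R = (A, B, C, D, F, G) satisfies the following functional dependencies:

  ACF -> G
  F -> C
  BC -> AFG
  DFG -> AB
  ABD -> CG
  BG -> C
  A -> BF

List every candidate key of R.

{A, D}, {B, C, D}, {B, D, F}, {B, D, G}, {D, F, G}

Attribute D never appears on the right-hand side of any dependency, so D must belong to every candidate key.
{D}⁺ = {D}, which is not all of the schema, so we must add further attributes.
{A, D}⁺: A→BF adds B, F; F→C adds C; BC→AFG adds G → {A, B, C, D, F, G}. Minimal: {D}⁺ = {D}; {A}⁺ = {A, B, C, F, G} — none reach the full schema.
{B, C, D}⁺: BC→AFG adds A, F, G → {A, B, C, D, F, G}. Minimal: {C, D}⁺ = {C, D}; {B, D}⁺ = {B, D}; {B, C}⁺ = {A, B, C, F, G} — none reach the full schema.
{B, D, F}⁺: F→C adds C; BC→AFG adds A, G → {A, B, C, D, F, G}. Minimal: {D, F}⁺ = {C, D, F}; {B, F}⁺ = {A, B, C, F, G}; {B, D}⁺ = {B, D} — none reach the full schema.
{B, D, G}⁺: BG→C adds C; BC→AFG adds A, F → {A, B, C, D, F, G}. Minimal: {D, G}⁺ = {D, G}; {B, G}⁺ = {A, B, C, F, G}; {B, D}⁺ = {B, D} — none reach the full schema.
{D, F, G}⁺: F→C adds C; DFG→AB adds A, B → {A, B, C, D, F, G}. Minimal: {F, G}⁺ = {C, F, G}; {D, G}⁺ = {D, G}; {D, F}⁺ = {C, D, F} — none reach the full schema.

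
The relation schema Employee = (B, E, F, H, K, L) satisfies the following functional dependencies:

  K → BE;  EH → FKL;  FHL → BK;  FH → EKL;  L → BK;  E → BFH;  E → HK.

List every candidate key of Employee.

{E}, {K}, {L}, {F, H}

{E}⁺: E→BFH adds B, F, H; E→HK adds K; EH→FKL adds L → {B, E, F, H, K, L}.
{K}⁺: K→BE adds B, E; E→BFH adds F, H; EH→FKL adds L → {B, E, F, H, K, L}.
{L}⁺: L→BK adds B, K; K→BE adds E; E→BFH adds F, H → {B, E, F, H, K, L}.
{F, H}⁺: FH→EKL adds E, K, L; L→BK adds B → {B, E, F, H, K, L}. Minimal: {H}⁺ = {H}; {F}⁺ = {F} — none reach the full schema.
Any other superkey contains one of these as a subset, so there are no further candidate keys.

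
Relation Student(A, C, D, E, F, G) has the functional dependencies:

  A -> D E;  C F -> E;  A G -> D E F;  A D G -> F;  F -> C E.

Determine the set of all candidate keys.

Attributes A, G never appear on any right-hand side, so every candidate key must contain {A, G}.
{A, G}⁺ = {A, C, D, E, F, G}, which is all of the schema, so {A, G} is the only candidate key.

{A, G}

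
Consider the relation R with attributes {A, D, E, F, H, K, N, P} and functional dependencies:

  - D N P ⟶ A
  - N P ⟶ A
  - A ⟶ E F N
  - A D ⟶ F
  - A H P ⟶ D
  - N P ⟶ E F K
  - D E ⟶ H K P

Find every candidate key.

{A, D}, {A, H, P}, {D, E, N}, {D, N, P}, {H, N, P}

{A, D}⁺: A→EFN adds E, F, N; DE→HKP adds H, K, P → {A, D, E, F, H, K, N, P}. Minimal: {D}⁺ = {D}; {A}⁺ = {A, E, F, N} — none reach the full schema.
{A, H, P}⁺: A→EFN adds E, F, N; AHP→D adds D; NP→EFK adds K → {A, D, E, F, H, K, N, P}. Minimal: {H, P}⁺ = {H, P}; {A, P}⁺ = {A, E, F, K, N, P}; {A, H}⁺ = {A, E, F, H, N} — none reach the full schema.
{D, E, N}⁺: DE→HKP adds H, K, P; DNP→A adds A; A→EFN adds F → {A, D, E, F, H, K, N, P}. Minimal: {E, N}⁺ = {E, N}; {D, N}⁺ = {D, N}; {D, E}⁺ = {D, E, H, K, P} — none reach the full schema.
{D, N, P}⁺: DNP→A adds A; A→EFN adds E, F; NP→EFK adds K; DE→HKP adds H → {A, D, E, F, H, K, N, P}. Minimal: {N, P}⁺ = {A, E, F, K, N, P}; {D, P}⁺ = {D, P}; {D, N}⁺ = {D, N} — none reach the full schema.
{H, N, P}⁺: NP→A adds A; A→EFN adds E, F; AHP→D adds D; NP→EFK adds K → {A, D, E, F, H, K, N, P}. Minimal: {N, P}⁺ = {A, E, F, K, N, P}; {H, P}⁺ = {H, P}; {H, N}⁺ = {H, N} — none reach the full schema.
Any other superkey contains one of these as a subset, so there are no further candidate keys.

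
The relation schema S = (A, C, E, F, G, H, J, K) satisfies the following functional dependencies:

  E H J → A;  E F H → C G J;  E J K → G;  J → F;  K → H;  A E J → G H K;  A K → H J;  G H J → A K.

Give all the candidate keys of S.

{A, E, J}⁺: J→F adds F; AEJ→GHK adds G, H, K; EFH→CGJ adds C → {A, C, E, F, G, H, J, K}. Minimal: {E, J}⁺ = {E, F, J}; {A, J}⁺ = {A, F, J}; {A, E}⁺ = {A, E} — none reach the full schema.
{A, E, K}⁺: K→H adds H; AK→HJ adds J; EJK→G adds G; J→F adds F; EFH→CGJ adds C → {A, C, E, F, G, H, J, K}. Minimal: {E, K}⁺ = {E, H, K}; {A, K}⁺ = {A, F, H, J, K}; {A, E}⁺ = {A, E} — none reach the full schema.
{E, F, H}⁺: EFH→CGJ adds C, G, J; GHJ→AK adds A, K → {A, C, E, F, G, H, J, K}. Minimal: {F, H}⁺ = {F, H}; {E, H}⁺ = {E, H}; {E, F}⁺ = {E, F} — none reach the full schema.
{E, F, K}⁺: K→H adds H; EFH→CGJ adds C, G, J; GHJ→AK adds A → {A, C, E, F, G, H, J, K}. Minimal: {F, K}⁺ = {F, H, K}; {E, K}⁺ = {E, H, K}; {E, F}⁺ = {E, F} — none reach the full schema.
{E, H, J}⁺: EHJ→A adds A; J→F adds F; AEJ→GHK adds G, K; EFH→CGJ adds C → {A, C, E, F, G, H, J, K}. Minimal: {H, J}⁺ = {F, H, J}; {E, J}⁺ = {E, F, J}; {E, H}⁺ = {E, H} — none reach the full schema.
{E, J, K}⁺: EJK→G adds G; J→F adds F; K→H adds H; GHJ→AK adds A; EFH→CGJ adds C → {A, C, E, F, G, H, J, K}. Minimal: {J, K}⁺ = {F, H, J, K}; {E, K}⁺ = {E, H, K}; {E, J}⁺ = {E, F, J} — none reach the full schema.
Any other superkey contains one of these as a subset, so there are no further candidate keys.

{A, E, J}, {A, E, K}, {E, F, H}, {E, F, K}, {E, H, J}, {E, J, K}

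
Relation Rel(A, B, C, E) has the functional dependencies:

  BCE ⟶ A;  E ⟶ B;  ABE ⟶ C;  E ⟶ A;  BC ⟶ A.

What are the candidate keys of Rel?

E

Attribute E never appears on the right-hand side of any dependency, so E must belong to every candidate key.
{E}⁺ = {A, B, C, E}, which is all of the schema, so {E} is the only candidate key.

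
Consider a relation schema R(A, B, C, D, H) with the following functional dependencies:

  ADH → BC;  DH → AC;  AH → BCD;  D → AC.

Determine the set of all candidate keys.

(A, H); (D, H)

Attribute H never appears on the right-hand side of any dependency, so H must belong to every candidate key.
{H}⁺ = {H}, which is not all of the schema, so we must add further attributes.
{A, H}⁺: AH→BCD adds B, C, D → {A, B, C, D, H}. Minimal: {H}⁺ = {H}; {A}⁺ = {A} — none reach the full schema.
{D, H}⁺: DH→AC adds A, C; AH→BCD adds B → {A, B, C, D, H}. Minimal: {H}⁺ = {H}; {D}⁺ = {A, C, D} — none reach the full schema.
Any other superkey contains one of these as a subset, so there are no further candidate keys.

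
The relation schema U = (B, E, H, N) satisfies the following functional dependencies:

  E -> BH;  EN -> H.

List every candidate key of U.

{E, N}⁺: E→BH adds B, H → {B, E, H, N}. Minimal: {N}⁺ = {N}; {E}⁺ = {B, E, H} — none reach the full schema.
No other minimal superkey exists.

{E, N}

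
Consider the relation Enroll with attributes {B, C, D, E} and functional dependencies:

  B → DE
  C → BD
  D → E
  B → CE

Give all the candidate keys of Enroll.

{B}; {C}

{B}⁺: B→DE adds D, E; B→CE adds C → {B, C, D, E}.
{C}⁺: C→BD adds B, D; D→E adds E → {B, C, D, E}.
Any other superkey contains one of these as a subset, so there are no further candidate keys.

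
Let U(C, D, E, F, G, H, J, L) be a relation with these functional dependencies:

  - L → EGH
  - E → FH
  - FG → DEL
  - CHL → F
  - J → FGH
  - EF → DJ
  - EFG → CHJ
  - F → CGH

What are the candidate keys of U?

{E}, {F}, {J}, {L}

{E}⁺: E→FH adds F, H; EF→DJ adds D, J; F→CGH adds C, G; FG→DEL adds L → {C, D, E, F, G, H, J, L}.
{F}⁺: F→CGH adds C, G, H; FG→DEL adds D, E, L; EF→DJ adds J → {C, D, E, F, G, H, J, L}.
{J}⁺: J→FGH adds F, G, H; F→CGH adds C; FG→DEL adds D, E, L → {C, D, E, F, G, H, J, L}.
{L}⁺: L→EGH adds E, G, H; E→FH adds F; FG→DEL adds D; EF→DJ adds J; EFG→CHJ adds C → {C, D, E, F, G, H, J, L}.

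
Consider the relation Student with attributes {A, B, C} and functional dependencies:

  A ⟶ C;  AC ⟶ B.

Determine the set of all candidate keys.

A

{A}⁺: A→C adds C; AC→B adds B → {A, B, C}.
No other minimal superkey exists.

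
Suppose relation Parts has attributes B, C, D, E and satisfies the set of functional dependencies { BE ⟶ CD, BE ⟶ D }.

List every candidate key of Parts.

(B, E)

Attributes B, E never appear on any right-hand side, so every candidate key must contain {B, E}.
{B, E}⁺ = {B, C, D, E}, which is all of the schema, so {B, E} is the only candidate key.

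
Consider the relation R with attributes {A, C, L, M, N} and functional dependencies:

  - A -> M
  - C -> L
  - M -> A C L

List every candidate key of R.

Attribute N never appears on the right-hand side of any dependency, so N must belong to every candidate key.
{N}⁺ = {N}, which is not all of the schema, so we must add further attributes.
{A, N}⁺: A→M adds M; M→ACL adds C, L → {A, C, L, M, N}. Minimal: {N}⁺ = {N}; {A}⁺ = {A, C, L, M} — none reach the full schema.
{M, N}⁺: M→ACL adds A, C, L → {A, C, L, M, N}. Minimal: {N}⁺ = {N}; {M}⁺ = {A, C, L, M} — none reach the full schema.

(A, N), (M, N)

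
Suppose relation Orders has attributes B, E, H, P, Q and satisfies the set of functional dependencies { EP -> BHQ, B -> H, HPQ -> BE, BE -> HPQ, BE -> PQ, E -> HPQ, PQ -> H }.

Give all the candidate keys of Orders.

{E}, {P, Q}

{E}⁺: E→HPQ adds H, P, Q; EP→BHQ adds B → {B, E, H, P, Q}.
{P, Q}⁺: PQ→H adds H; HPQ→BE adds B, E → {B, E, H, P, Q}. Minimal: {Q}⁺ = {Q}; {P}⁺ = {P} — none reach the full schema.
Any other superkey contains one of these as a subset, so there are no further candidate keys.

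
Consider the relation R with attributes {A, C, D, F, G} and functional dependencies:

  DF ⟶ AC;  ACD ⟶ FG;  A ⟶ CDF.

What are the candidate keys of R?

(A); (D, F)

{A}⁺: A→CDF adds C, D, F; ACD→FG adds G → {A, C, D, F, G}.
{D, F}⁺: DF→AC adds A, C; ACD→FG adds G → {A, C, D, F, G}. Minimal: {F}⁺ = {F}; {D}⁺ = {D} — none reach the full schema.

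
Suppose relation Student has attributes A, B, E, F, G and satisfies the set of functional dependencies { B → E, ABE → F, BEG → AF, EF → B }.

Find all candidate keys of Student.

{B, G}; {E, F, G}

Attribute G never appears on the right-hand side of any dependency, so G must belong to every candidate key.
{G}⁺ = {G}, which is not all of the schema, so we must add further attributes.
{B, G}⁺: B→E adds E; BEG→AF adds A, F → {A, B, E, F, G}.
{E, F, G}⁺: EF→B adds B; BEG→AF adds A → {A, B, E, F, G}.
Any other superkey contains one of these as a subset, so there are no further candidate keys.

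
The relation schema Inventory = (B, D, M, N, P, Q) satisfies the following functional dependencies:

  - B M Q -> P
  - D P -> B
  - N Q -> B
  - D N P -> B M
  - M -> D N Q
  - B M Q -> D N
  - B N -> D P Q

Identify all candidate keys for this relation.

{M}⁺: M→DNQ adds D, N, Q; NQ→B adds B; BN→DPQ adds P → {B, D, M, N, P, Q}.
{B, N}⁺: BN→DPQ adds D, P, Q; DNP→BM adds M → {B, D, M, N, P, Q}.
{N, Q}⁺: NQ→B adds B; BN→DPQ adds D, P; DNP→BM adds M → {B, D, M, N, P, Q}.
{D, N, P}⁺: DP→B adds B; DNP→BM adds M; M→DNQ adds Q → {B, D, M, N, P, Q}.

{M}, {B, N}, {N, Q}, {D, N, P}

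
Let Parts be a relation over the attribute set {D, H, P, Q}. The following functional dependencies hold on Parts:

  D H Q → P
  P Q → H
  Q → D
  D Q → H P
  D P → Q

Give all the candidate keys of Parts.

Q, DP

{Q}⁺: Q→D adds D; DQ→HP adds H, P → {D, H, P, Q}.
{D, P}⁺: DP→Q adds Q; PQ→H adds H → {D, H, P, Q}.
Any other superkey contains one of these as a subset, so there are no further candidate keys.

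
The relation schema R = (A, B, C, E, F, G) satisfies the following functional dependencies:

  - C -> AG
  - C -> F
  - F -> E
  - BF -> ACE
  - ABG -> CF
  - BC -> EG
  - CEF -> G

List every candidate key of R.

{B, C}; {B, F}; {A, B, G}

{B, C}⁺: C→AG adds A, G; C→F adds F; F→E adds E → {A, B, C, E, F, G}.
{B, F}⁺: F→E adds E; BF→ACE adds A, C; BC→EG adds G → {A, B, C, E, F, G}.
{A, B, G}⁺: ABG→CF adds C, F; BC→EG adds E → {A, B, C, E, F, G}.
Any other superkey contains one of these as a subset, so there are no further candidate keys.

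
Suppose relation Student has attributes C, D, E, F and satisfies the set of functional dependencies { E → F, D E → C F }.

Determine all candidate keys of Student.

Attributes D, E never appear on any right-hand side, so every candidate key must contain {D, E}.
{D, E}⁺ = {C, D, E, F}, which is all of the schema, so {D, E} is the only candidate key.

{D, E}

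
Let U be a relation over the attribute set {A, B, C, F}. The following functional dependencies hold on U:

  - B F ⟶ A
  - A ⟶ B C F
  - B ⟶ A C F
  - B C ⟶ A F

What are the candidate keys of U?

{A}, {B}

{A}⁺: A→BCF adds B, C, F → {A, B, C, F}.
{B}⁺: B→ACF adds A, C, F → {A, B, C, F}.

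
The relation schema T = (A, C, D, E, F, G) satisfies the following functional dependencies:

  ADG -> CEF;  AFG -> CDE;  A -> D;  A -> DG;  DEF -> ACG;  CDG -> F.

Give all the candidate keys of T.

{A}⁺: A→D adds D; A→DG adds G; ADG→CEF adds C, E, F → {A, C, D, E, F, G}.
{D, E, F}⁺: DEF→ACG adds A, C, G → {A, C, D, E, F, G}.
{C, D, E, G}⁺: CDG→F adds F; DEF→ACG adds A → {A, C, D, E, F, G}.

A; DEF; CDEG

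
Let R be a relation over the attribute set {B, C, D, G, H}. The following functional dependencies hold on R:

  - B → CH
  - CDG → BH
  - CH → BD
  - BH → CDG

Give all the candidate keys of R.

{B}⁺: B→CH adds C, H; CH→BD adds D; BH→CDG adds G → {B, C, D, G, H}.
{C, H}⁺: CH→BD adds B, D; BH→CDG adds G → {B, C, D, G, H}. Minimal: {H}⁺ = {H}; {C}⁺ = {C} — none reach the full schema.
{C, D, G}⁺: CDG→BH adds B, H → {B, C, D, G, H}. Minimal: {D, G}⁺ = {D, G}; {C, G}⁺ = {C, G}; {C, D}⁺ = {C, D} — none reach the full schema.

{B}, {C, H}, {C, D, G}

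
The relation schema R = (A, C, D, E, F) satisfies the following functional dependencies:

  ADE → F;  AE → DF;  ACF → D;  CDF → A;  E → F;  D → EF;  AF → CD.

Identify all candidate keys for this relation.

(A, D), (A, E), (A, F), (C, D)

{A, D}⁺: D→EF adds E, F; AF→CD adds C → {A, C, D, E, F}.
{A, E}⁺: AE→DF adds D, F; AF→CD adds C → {A, C, D, E, F}.
{A, F}⁺: AF→CD adds C, D; D→EF adds E → {A, C, D, E, F}.
{C, D}⁺: D→EF adds E, F; CDF→A adds A → {A, C, D, E, F}.
Any other superkey contains one of these as a subset, so there are no further candidate keys.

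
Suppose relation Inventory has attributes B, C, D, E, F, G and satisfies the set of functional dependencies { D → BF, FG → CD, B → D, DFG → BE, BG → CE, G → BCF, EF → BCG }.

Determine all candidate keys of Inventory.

{G}⁺: G→BCF adds B, C, F; FG→CD adds D; DFG→BE adds E → {B, C, D, E, F, G}.
{B, E}⁺: B→D adds D; D→BF adds F; EF→BCG adds C, G → {B, C, D, E, F, G}. Minimal: {E}⁺ = {E}; {B}⁺ = {B, D, F} — none reach the full schema.
{D, E}⁺: D→BF adds B, F; EF→BCG adds C, G → {B, C, D, E, F, G}. Minimal: {E}⁺ = {E}; {D}⁺ = {B, D, F} — none reach the full schema.
{E, F}⁺: EF→BCG adds B, C, G; FG→CD adds D → {B, C, D, E, F, G}. Minimal: {F}⁺ = {F}; {E}⁺ = {E} — none reach the full schema.
Any other superkey contains one of these as a subset, so there are no further candidate keys.

{G}; {B, E}; {D, E}; {E, F}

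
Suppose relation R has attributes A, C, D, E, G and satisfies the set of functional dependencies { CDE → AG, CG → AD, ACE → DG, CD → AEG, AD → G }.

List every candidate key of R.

Attribute C never appears on the right-hand side of any dependency, so C must belong to every candidate key.
{C}⁺ = {C}, which is not all of the schema, so we must add further attributes.
{C, D}⁺: CD→AEG adds A, E, G → {A, C, D, E, G}. Minimal: {D}⁺ = {D}; {C}⁺ = {C} — none reach the full schema.
{C, G}⁺: CG→AD adds A, D; CD→AEG adds E → {A, C, D, E, G}. Minimal: {G}⁺ = {G}; {C}⁺ = {C} — none reach the full schema.
{A, C, E}⁺: ACE→DG adds D, G → {A, C, D, E, G}. Minimal: {C, E}⁺ = {C, E}; {A, E}⁺ = {A, E}; {A, C}⁺ = {A, C} — none reach the full schema.
Any other superkey contains one of these as a subset, so there are no further candidate keys.

(C, D); (C, G); (A, C, E)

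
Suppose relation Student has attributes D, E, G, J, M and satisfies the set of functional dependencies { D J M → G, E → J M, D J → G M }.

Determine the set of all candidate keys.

DE

{D, E}⁺: E→JM adds J, M; DJ→GM adds G → {D, E, G, J, M}. Minimal: {E}⁺ = {E, J, M}; {D}⁺ = {D} — none reach the full schema.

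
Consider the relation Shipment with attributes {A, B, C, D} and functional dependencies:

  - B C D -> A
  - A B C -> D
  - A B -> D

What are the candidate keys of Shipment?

ABC; BCD

Attributes B, C never appear on any right-hand side, so every candidate key must contain {B, C}.
{B, C}⁺ = {B, C}, which is not all of the schema, so we must add further attributes.
{A, B, C}⁺: ABC→D adds D → {A, B, C, D}. Minimal: {B, C}⁺ = {B, C}; {A, C}⁺ = {A, C}; {A, B}⁺ = {A, B, D} — none reach the full schema.
{B, C, D}⁺: BCD→A adds A → {A, B, C, D}. Minimal: {C, D}⁺ = {C, D}; {B, D}⁺ = {B, D}; {B, C}⁺ = {B, C} — none reach the full schema.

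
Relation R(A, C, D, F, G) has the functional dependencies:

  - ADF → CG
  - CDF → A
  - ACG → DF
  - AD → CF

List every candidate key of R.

{A, D}, {A, C, G}, {C, D, F}

{A, D}⁺: AD→CF adds C, F; ADF→CG adds G → {A, C, D, F, G}. Minimal: {D}⁺ = {D}; {A}⁺ = {A} — none reach the full schema.
{A, C, G}⁺: ACG→DF adds D, F → {A, C, D, F, G}. Minimal: {C, G}⁺ = {C, G}; {A, G}⁺ = {A, G}; {A, C}⁺ = {A, C} — none reach the full schema.
{C, D, F}⁺: CDF→A adds A; ADF→CG adds G → {A, C, D, F, G}. Minimal: {D, F}⁺ = {D, F}; {C, F}⁺ = {C, F}; {C, D}⁺ = {C, D} — none reach the full schema.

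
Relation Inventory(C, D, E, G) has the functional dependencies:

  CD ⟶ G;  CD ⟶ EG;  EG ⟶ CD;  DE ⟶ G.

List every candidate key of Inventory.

{C, D}, {D, E}, {E, G}

{C, D}⁺: CD→G adds G; CD→EG adds E → {C, D, E, G}. Minimal: {D}⁺ = {D}; {C}⁺ = {C} — none reach the full schema.
{D, E}⁺: DE→G adds G; EG→CD adds C → {C, D, E, G}. Minimal: {E}⁺ = {E}; {D}⁺ = {D} — none reach the full schema.
{E, G}⁺: EG→CD adds C, D → {C, D, E, G}. Minimal: {G}⁺ = {G}; {E}⁺ = {E} — none reach the full schema.
Any other superkey contains one of these as a subset, so there are no further candidate keys.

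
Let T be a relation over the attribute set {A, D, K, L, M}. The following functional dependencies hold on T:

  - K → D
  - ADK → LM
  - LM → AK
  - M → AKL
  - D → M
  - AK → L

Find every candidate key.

{D}; {K}; {M}

{D}⁺: D→M adds M; M→AKL adds A, K, L → {A, D, K, L, M}.
{K}⁺: K→D adds D; D→M adds M; M→AKL adds A, L → {A, D, K, L, M}.
{M}⁺: M→AKL adds A, K, L; K→D adds D → {A, D, K, L, M}.
Any other superkey contains one of these as a subset, so there are no further candidate keys.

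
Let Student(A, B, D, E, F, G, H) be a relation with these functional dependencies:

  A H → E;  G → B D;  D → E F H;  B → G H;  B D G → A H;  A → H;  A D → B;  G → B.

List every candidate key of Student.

{B}; {G}; {A, D}

{B}⁺: B→GH adds G, H; G→BD adds D; D→EFH adds E, F; BDG→AH adds A → {A, B, D, E, F, G, H}.
{G}⁺: G→BD adds B, D; D→EFH adds E, F, H; BDG→AH adds A → {A, B, D, E, F, G, H}.
{A, D}⁺: D→EFH adds E, F, H; AD→B adds B; B→GH adds G → {A, B, D, E, F, G, H}. Minimal: {D}⁺ = {D, E, F, H}; {A}⁺ = {A, E, H} — none reach the full schema.
Any other superkey contains one of these as a subset, so there are no further candidate keys.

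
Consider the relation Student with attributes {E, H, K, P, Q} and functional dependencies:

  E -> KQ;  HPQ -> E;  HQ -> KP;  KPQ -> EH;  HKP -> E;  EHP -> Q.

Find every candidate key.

{E, H}⁺: E→KQ adds K, Q; HQ→KP adds P → {E, H, K, P, Q}. Minimal: {H}⁺ = {H}; {E}⁺ = {E, K, Q} — none reach the full schema.
{E, P}⁺: E→KQ adds K, Q; KPQ→EH adds H → {E, H, K, P, Q}. Minimal: {P}⁺ = {P}; {E}⁺ = {E, K, Q} — none reach the full schema.
{H, Q}⁺: HQ→KP adds K, P; KPQ→EH adds E → {E, H, K, P, Q}. Minimal: {Q}⁺ = {Q}; {H}⁺ = {H} — none reach the full schema.
{H, K, P}⁺: HKP→E adds E; EHP→Q adds Q → {E, H, K, P, Q}. Minimal: {K, P}⁺ = {K, P}; {H, P}⁺ = {H, P}; {H, K}⁺ = {H, K} — none reach the full schema.
{K, P, Q}⁺: KPQ→EH adds E, H → {E, H, K, P, Q}. Minimal: {P, Q}⁺ = {P, Q}; {K, Q}⁺ = {K, Q}; {K, P}⁺ = {K, P} — none reach the full schema.

(E, H), (E, P), (H, Q), (H, K, P), (K, P, Q)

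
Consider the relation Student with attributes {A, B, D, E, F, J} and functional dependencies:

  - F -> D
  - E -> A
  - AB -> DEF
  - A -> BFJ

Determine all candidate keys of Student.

{A}⁺: A→BFJ adds B, F, J; F→D adds D; AB→DEF adds E → {A, B, D, E, F, J}.
{E}⁺: E→A adds A; A→BFJ adds B, F, J; F→D adds D → {A, B, D, E, F, J}.

(A); (E)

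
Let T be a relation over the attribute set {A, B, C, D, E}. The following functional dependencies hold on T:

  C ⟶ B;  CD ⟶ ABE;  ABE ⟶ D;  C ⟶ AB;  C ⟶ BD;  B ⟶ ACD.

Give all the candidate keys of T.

{B}⁺: B→ACD adds A, C, D; CD→ABE adds E → {A, B, C, D, E}.
{C}⁺: C→B adds B; C→AB adds A; C→BD adds D; CD→ABE adds E → {A, B, C, D, E}.

{B}, {C}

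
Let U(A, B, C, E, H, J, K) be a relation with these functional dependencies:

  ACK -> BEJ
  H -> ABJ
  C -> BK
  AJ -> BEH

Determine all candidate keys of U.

Attribute C never appears on the right-hand side of any dependency, so C must belong to every candidate key.
{C}⁺ = {B, C, K}, which is not all of the schema, so we must add further attributes.
{A, C}⁺: C→BK adds B, K; ACK→BEJ adds E, J; AJ→BEH adds H → {A, B, C, E, H, J, K}. Minimal: {C}⁺ = {B, C, K}; {A}⁺ = {A} — none reach the full schema.
{C, H}⁺: H→ABJ adds A, B, J; C→BK adds K; AJ→BEH adds E → {A, B, C, E, H, J, K}. Minimal: {H}⁺ = {A, B, E, H, J}; {C}⁺ = {B, C, K} — none reach the full schema.
Any other superkey contains one of these as a subset, so there are no further candidate keys.

{A, C}, {C, H}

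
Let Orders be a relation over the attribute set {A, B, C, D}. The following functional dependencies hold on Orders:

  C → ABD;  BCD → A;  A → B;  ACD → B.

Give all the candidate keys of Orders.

C

Attribute C never appears on the right-hand side of any dependency, so C must belong to every candidate key.
{C}⁺ = {A, B, C, D}, which is all of the schema, so {C} is the only candidate key.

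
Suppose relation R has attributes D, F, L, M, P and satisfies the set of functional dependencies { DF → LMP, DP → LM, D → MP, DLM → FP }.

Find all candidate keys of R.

{D}

Attribute D never appears on the right-hand side of any dependency, so D must belong to every candidate key.
{D}⁺ = {D, F, L, M, P}, which is all of the schema, so {D} is the only candidate key.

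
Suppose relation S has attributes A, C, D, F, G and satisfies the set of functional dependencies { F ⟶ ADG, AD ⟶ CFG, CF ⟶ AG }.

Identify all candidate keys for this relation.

{F}⁺: F→ADG adds A, D, G; AD→CFG adds C → {A, C, D, F, G}.
{A, D}⁺: AD→CFG adds C, F, G → {A, C, D, F, G}. Minimal: {D}⁺ = {D}; {A}⁺ = {A} — none reach the full schema.
Any other superkey contains one of these as a subset, so there are no further candidate keys.

{F}, {A, D}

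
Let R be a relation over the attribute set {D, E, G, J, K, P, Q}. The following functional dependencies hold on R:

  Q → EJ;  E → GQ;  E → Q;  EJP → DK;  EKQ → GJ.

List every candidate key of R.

{E, P}, {P, Q}

{E, P}⁺: E→GQ adds G, Q; Q→EJ adds J; EJP→DK adds D, K → {D, E, G, J, K, P, Q}. Minimal: {P}⁺ = {P}; {E}⁺ = {E, G, J, Q} — none reach the full schema.
{P, Q}⁺: Q→EJ adds E, J; E→GQ adds G; EJP→DK adds D, K → {D, E, G, J, K, P, Q}. Minimal: {Q}⁺ = {E, G, J, Q}; {P}⁺ = {P} — none reach the full schema.
Any other superkey contains one of these as a subset, so there are no further candidate keys.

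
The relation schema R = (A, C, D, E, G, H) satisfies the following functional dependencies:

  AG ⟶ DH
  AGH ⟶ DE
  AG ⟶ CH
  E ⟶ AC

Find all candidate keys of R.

Attribute G never appears on the right-hand side of any dependency, so G must belong to every candidate key.
{G}⁺ = {G}, which is not all of the schema, so we must add further attributes.
{A, G}⁺: AG→DH adds D, H; AGH→DE adds E; AG→CH adds C → {A, C, D, E, G, H}.
{E, G}⁺: E→AC adds A, C; AG→DH adds D, H → {A, C, D, E, G, H}.

(A, G), (E, G)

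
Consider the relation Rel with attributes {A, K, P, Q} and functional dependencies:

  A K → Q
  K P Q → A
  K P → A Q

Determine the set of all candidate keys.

(K, P)

Attributes K, P never appear on any right-hand side, so every candidate key must contain {K, P}.
{K, P}⁺ = {A, K, P, Q}, which is all of the schema, so {K, P} is the only candidate key.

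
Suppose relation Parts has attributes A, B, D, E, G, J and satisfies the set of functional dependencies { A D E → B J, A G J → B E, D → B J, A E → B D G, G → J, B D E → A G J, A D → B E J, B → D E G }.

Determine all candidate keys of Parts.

{B}, {D}, {A, E}, {A, G}

{B}⁺: B→DEG adds D, E, G; D→BJ adds J; BDE→AGJ adds A → {A, B, D, E, G, J}.
{D}⁺: D→BJ adds B, J; B→DEG adds E, G; BDE→AGJ adds A → {A, B, D, E, G, J}.
{A, E}⁺: AE→BDG adds B, D, G; G→J adds J → {A, B, D, E, G, J}. Minimal: {E}⁺ = {E}; {A}⁺ = {A} — none reach the full schema.
{A, G}⁺: G→J adds J; AGJ→BE adds B, E; AE→BDG adds D → {A, B, D, E, G, J}. Minimal: {G}⁺ = {G, J}; {A}⁺ = {A} — none reach the full schema.
Any other superkey contains one of these as a subset, so there are no further candidate keys.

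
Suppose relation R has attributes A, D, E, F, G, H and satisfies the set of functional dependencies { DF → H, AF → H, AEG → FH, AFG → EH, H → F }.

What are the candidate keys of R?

{A, D, E, G}, {A, D, F, G}, {A, D, G, H}

{A, D, E, G}⁺: AEG→FH adds F, H → {A, D, E, F, G, H}. Minimal: {D, E, G}⁺ = {D, E, G}; {A, E, G}⁺ = {A, E, F, G, H}; {A, D, G}⁺ = {A, D, G}; … — none reach the full schema.
{A, D, F, G}⁺: DF→H adds H; AFG→EH adds E → {A, D, E, F, G, H}. Minimal: {D, F, G}⁺ = {D, F, G, H}; {A, F, G}⁺ = {A, E, F, G, H}; {A, D, G}⁺ = {A, D, G}; … — none reach the full schema.
{A, D, G, H}⁺: H→F adds F; AFG→EH adds E → {A, D, E, F, G, H}. Minimal: {D, G, H}⁺ = {D, F, G, H}; {A, G, H}⁺ = {A, E, F, G, H}; {A, D, H}⁺ = {A, D, F, H}; … — none reach the full schema.
Any other superkey contains one of these as a subset, so there are no further candidate keys.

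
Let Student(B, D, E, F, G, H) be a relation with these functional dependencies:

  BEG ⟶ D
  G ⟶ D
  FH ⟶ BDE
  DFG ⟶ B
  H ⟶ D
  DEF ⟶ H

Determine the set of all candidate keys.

Attributes F, G never appear on any right-hand side, so every candidate key must contain {F, G}.
{F, G}⁺ = {B, D, F, G}, which is not all of the schema, so we must add further attributes.
{E, F, G}⁺: G→D adds D; DFG→B adds B; DEF→H adds H → {B, D, E, F, G, H}. Minimal: {F, G}⁺ = {B, D, F, G}; {E, G}⁺ = {D, E, G}; {E, F}⁺ = {E, F} — none reach the full schema.
{F, G, H}⁺: G→D adds D; FH→BDE adds B, E → {B, D, E, F, G, H}. Minimal: {G, H}⁺ = {D, G, H}; {F, H}⁺ = {B, D, E, F, H}; {F, G}⁺ = {B, D, F, G} — none reach the full schema.

(E, F, G); (F, G, H)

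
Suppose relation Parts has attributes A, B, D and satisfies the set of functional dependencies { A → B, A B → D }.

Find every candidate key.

Attribute A never appears on the right-hand side of any dependency, so A must belong to every candidate key.
{A}⁺ = {A, B, D}, which is all of the schema, so {A} is the only candidate key.

{A}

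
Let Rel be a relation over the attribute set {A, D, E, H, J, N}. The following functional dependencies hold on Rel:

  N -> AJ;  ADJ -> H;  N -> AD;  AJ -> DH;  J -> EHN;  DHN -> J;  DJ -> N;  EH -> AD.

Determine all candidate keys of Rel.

J; N

{J}⁺: J→EHN adds E, H, N; EH→AD adds A, D → {A, D, E, H, J, N}.
{N}⁺: N→AJ adds A, J; N→AD adds D; AJ→DH adds H; J→EHN adds E → {A, D, E, H, J, N}.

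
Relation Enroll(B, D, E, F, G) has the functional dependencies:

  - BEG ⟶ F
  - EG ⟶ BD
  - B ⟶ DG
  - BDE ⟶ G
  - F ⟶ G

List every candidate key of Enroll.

Attribute E never appears on the right-hand side of any dependency, so E must belong to every candidate key.
{E}⁺ = {E}, which is not all of the schema, so we must add further attributes.
{B, E}⁺: B→DG adds D, G; BEG→F adds F → {B, D, E, F, G}. Minimal: {E}⁺ = {E}; {B}⁺ = {B, D, G} — none reach the full schema.
{E, F}⁺: F→G adds G; EG→BD adds B, D → {B, D, E, F, G}. Minimal: {F}⁺ = {F, G}; {E}⁺ = {E} — none reach the full schema.
{E, G}⁺: EG→BD adds B, D; BEG→F adds F → {B, D, E, F, G}. Minimal: {G}⁺ = {G}; {E}⁺ = {E} — none reach the full schema.
Any other superkey contains one of these as a subset, so there are no further candidate keys.

(B, E), (E, F), (E, G)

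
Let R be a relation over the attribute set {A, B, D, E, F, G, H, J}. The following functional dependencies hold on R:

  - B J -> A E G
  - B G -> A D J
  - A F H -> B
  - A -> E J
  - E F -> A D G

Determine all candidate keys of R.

Attributes F, H never appear on any right-hand side, so every candidate key must contain {F, H}.
{F, H}⁺ = {F, H}, which is not all of the schema, so we must add further attributes.
{A, F, H}⁺: AFH→B adds B; A→EJ adds E, J; EF→ADG adds D, G → {A, B, D, E, F, G, H, J}. Minimal: {F, H}⁺ = {F, H}; {A, H}⁺ = {A, E, H, J}; {A, F}⁺ = {A, D, E, F, G, J} — none reach the full schema.
{E, F, H}⁺: EF→ADG adds A, D, G; AFH→B adds B; A→EJ adds J → {A, B, D, E, F, G, H, J}. Minimal: {F, H}⁺ = {F, H}; {E, H}⁺ = {E, H}; {E, F}⁺ = {A, D, E, F, G, J} — none reach the full schema.
{B, F, G, H}⁺: BG→ADJ adds A, D, J; A→EJ adds E → {A, B, D, E, F, G, H, J}. Minimal: {F, G, H}⁺ = {F, G, H}; {B, G, H}⁺ = {A, B, D, E, G, H, J}; {B, F, H}⁺ = {B, F, H}; … — none reach the full schema.
{B, F, H, J}⁺: BJ→AEG adds A, E, G; BG→ADJ adds D → {A, B, D, E, F, G, H, J}. Minimal: {F, H, J}⁺ = {F, H, J}; {B, H, J}⁺ = {A, B, D, E, G, H, J}; {B, F, J}⁺ = {A, B, D, E, F, G, J}; … — none reach the full schema.
Any other superkey contains one of these as a subset, so there are no further candidate keys.

AFH, EFH, BFGH, BFHJ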